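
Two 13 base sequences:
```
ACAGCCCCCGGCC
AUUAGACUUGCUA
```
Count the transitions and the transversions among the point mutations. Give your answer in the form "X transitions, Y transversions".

Mismatches (1-based):
base 2: C→U (pyrimidine→pyrimidine, transition)
base 3: A→U (purine→pyrimidine, transversion)
base 4: G→A (purine→purine, transition)
base 5: C→G (pyrimidine→purine, transversion)
base 6: C→A (pyrimidine→purine, transversion)
base 8: C→U (pyrimidine→pyrimidine, transition)
base 9: C→U (pyrimidine→pyrimidine, transition)
base 11: G→C (purine→pyrimidine, transversion)
base 12: C→U (pyrimidine→pyrimidine, transition)
base 13: C→A (pyrimidine→purine, transversion)

5 transitions, 5 transversions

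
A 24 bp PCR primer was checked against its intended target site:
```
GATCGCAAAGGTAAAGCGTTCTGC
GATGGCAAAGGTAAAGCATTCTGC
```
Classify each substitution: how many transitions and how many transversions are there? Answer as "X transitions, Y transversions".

1 transition, 1 transversion

Transitions (purine↔purine or pyrimidine↔pyrimidine): 18 G→A.
Transversions (purine↔pyrimidine): 4 C→G.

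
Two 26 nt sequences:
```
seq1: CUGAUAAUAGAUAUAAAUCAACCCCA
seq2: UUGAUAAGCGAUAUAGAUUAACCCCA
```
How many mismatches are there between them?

5

Mismatches (1-based): position 1: C→U; position 8: U→G; position 9: A→C; position 16: A→G; position 19: C→U.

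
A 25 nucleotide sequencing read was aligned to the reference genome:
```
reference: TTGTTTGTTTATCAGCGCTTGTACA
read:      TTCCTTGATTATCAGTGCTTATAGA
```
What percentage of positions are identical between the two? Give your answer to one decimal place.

6 positions differ (3, 4, 8, 16, 21, 24), so 19 of 25 match: 19/25 = 76%.

76.0%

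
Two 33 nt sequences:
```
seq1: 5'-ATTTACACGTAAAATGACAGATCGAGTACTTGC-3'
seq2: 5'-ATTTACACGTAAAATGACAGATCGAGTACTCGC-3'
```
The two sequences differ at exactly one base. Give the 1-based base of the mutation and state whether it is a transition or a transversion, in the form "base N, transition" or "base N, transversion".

Base 31 changes T→C. T is a pyrimidine and C is a pyrimidine, so this is a transition.

base 31, transition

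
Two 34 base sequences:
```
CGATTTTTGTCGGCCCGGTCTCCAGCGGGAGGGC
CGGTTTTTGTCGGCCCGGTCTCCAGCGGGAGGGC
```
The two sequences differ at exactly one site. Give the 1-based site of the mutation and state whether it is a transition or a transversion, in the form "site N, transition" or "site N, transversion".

site 3, transition

The sequences differ only at site 3: A→G (purine→purine), a transition.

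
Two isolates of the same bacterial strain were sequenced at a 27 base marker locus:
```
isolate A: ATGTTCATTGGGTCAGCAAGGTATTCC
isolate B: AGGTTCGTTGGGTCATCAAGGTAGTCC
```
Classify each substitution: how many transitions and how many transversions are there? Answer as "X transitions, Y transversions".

Transitions (purine↔purine or pyrimidine↔pyrimidine): 7 A→G.
Transversions (purine↔pyrimidine): 2 T→G, 16 G→T, 24 T→G.

1 transition, 3 transversions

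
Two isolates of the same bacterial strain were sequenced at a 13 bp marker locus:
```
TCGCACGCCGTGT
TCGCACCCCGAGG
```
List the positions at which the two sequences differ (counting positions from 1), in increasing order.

Scanning 1-based: 7: G/C; 11: T/A; 13: T/G.

7, 11, 13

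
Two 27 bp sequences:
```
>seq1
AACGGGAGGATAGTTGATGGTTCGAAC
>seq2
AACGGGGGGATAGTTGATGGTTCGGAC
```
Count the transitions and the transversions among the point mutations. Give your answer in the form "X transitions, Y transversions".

2 transitions, 0 transversions

Transitions (purine↔purine or pyrimidine↔pyrimidine): 7 A→G, 25 A→G.
Transversions (purine↔pyrimidine): none.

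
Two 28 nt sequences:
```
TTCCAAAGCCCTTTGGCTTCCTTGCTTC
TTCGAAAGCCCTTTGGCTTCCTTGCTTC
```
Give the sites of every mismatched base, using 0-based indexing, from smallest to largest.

Differences at site 3 (C→G).

3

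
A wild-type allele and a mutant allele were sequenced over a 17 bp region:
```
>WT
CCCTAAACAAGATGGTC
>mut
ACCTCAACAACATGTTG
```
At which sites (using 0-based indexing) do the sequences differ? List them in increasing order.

Differences at site 0 (C→A), site 4 (A→C), site 10 (G→C), site 14 (G→T), site 16 (C→G).

0, 4, 10, 14, 16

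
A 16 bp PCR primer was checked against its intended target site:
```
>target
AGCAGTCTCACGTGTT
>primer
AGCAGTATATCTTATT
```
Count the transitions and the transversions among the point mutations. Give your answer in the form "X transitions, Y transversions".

1 transition, 4 transversions

Transitions (purine↔purine or pyrimidine↔pyrimidine): 14 G→A.
Transversions (purine↔pyrimidine): 7 C→A, 9 C→A, 10 A→T, 12 G→T.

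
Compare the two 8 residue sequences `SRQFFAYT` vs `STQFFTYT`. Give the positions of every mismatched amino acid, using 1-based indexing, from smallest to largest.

Differences at position 2 (R→T), position 6 (A→T).

2, 6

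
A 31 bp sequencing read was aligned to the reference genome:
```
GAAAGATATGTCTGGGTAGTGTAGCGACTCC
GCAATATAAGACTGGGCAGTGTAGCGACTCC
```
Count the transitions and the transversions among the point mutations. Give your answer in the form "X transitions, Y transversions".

1 transition, 4 transversions

Mismatches (1-based):
site 2: A→C (purine→pyrimidine, transversion)
site 5: G→T (purine→pyrimidine, transversion)
site 9: T→A (pyrimidine→purine, transversion)
site 11: T→A (pyrimidine→purine, transversion)
site 17: T→C (pyrimidine→pyrimidine, transition)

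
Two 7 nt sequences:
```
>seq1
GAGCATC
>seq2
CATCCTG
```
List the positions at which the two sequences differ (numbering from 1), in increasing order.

Scanning 1-based: 1: G/C; 3: G/T; 5: A/C; 7: C/G.

1, 3, 5, 7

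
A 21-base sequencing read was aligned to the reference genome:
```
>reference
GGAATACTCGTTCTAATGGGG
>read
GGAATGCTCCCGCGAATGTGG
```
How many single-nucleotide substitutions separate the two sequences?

6

The sequences differ at positions 6, 10, 11, 12, 14, 19 (1-based) — 6 in total.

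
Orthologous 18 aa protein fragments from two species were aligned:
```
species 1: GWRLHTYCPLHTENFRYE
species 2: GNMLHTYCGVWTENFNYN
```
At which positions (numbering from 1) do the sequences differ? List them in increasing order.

Differences at position 2 (W→N), position 3 (R→M), position 9 (P→G), position 10 (L→V), position 11 (H→W), position 16 (R→N), position 18 (E→N).

2, 3, 9, 10, 11, 16, 18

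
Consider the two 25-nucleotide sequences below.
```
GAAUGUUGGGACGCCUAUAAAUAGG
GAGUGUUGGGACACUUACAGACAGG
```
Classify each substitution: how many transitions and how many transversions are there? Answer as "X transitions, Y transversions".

6 transitions, 0 transversions

Transitions (purine↔purine or pyrimidine↔pyrimidine): 3 A→G, 13 G→A, 15 C→U, 18 U→C, 20 A→G, 22 U→C.
Transversions (purine↔pyrimidine): none.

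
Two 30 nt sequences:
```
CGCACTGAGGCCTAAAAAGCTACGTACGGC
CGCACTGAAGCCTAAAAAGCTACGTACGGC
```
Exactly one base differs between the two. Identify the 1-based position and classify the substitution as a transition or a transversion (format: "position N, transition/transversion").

Position 9 changes G→A. G is a purine and A is a purine, so this is a transition.

position 9, transition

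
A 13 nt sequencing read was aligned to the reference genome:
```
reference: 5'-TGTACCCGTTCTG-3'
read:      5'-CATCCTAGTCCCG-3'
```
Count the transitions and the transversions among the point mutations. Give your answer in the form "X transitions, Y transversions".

5 transitions, 2 transversions

Transitions (purine↔purine or pyrimidine↔pyrimidine): 1 T→C, 2 G→A, 6 C→T, 10 T→C, 12 T→C.
Transversions (purine↔pyrimidine): 4 A→C, 7 C→A.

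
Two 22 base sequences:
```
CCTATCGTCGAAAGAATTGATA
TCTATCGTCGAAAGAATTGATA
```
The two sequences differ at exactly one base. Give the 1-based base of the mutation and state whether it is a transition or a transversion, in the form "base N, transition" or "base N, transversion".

The sequences differ only at base 1: C→T (pyrimidine→pyrimidine), a transition.

base 1, transition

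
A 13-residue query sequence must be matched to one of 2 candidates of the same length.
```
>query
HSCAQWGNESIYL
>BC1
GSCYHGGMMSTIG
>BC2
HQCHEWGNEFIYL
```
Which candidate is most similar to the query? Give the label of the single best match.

BC2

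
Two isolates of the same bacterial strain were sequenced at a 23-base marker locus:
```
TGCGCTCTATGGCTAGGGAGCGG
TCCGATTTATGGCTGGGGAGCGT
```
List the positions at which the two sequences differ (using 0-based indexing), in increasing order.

Scanning 0-based: 1: G/C; 4: C/A; 6: C/T; 14: A/G; 22: G/T.

1, 4, 6, 14, 22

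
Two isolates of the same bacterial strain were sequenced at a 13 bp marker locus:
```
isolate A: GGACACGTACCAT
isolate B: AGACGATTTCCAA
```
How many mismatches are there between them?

6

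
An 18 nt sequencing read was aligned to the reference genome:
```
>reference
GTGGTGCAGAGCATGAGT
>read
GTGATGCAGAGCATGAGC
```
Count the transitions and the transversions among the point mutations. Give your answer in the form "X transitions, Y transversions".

2 transitions, 0 transversions

Mismatches (1-based):
site 4: G→A (purine→purine, transition)
site 18: T→C (pyrimidine→pyrimidine, transition)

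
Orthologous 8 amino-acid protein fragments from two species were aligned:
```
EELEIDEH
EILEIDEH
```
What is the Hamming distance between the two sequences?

Mismatches (1-based): residue 2: E→I.

1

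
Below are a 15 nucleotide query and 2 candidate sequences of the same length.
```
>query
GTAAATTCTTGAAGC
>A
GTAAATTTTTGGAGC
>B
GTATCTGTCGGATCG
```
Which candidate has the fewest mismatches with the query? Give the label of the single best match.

A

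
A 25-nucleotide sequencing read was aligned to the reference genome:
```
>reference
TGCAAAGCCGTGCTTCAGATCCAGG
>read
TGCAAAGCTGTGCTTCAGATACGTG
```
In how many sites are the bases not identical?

The sequences differ at sites 9, 21, 23, 24 (1-based) — 4 in total.

4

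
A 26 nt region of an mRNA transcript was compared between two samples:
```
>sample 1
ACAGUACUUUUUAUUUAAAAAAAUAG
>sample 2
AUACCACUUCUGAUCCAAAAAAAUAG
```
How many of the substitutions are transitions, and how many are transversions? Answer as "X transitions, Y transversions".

5 transitions, 2 transversions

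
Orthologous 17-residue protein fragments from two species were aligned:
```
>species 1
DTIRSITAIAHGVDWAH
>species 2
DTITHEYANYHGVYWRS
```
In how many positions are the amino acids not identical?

Comparing position by position, 9 positions differ: 4 (R/T), 5 (S/H), 6 (I/E), 7 (T/Y), 9 (I/N), 10 (A/Y), 14 (D/Y), 16 (A/R), 17 (H/S).

9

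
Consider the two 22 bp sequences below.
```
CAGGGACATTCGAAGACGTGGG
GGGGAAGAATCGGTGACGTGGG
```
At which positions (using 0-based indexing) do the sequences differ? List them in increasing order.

Differences at position 0 (C→G), position 1 (A→G), position 4 (G→A), position 6 (C→G), position 8 (T→A), position 12 (A→G), position 13 (A→T).

0, 1, 4, 6, 8, 12, 13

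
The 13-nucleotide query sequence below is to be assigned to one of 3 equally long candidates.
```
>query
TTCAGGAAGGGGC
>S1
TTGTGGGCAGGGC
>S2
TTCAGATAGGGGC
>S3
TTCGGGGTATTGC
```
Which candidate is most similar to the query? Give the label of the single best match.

S1 differs at 5 positions; S2 differs at 2 positions; S3 differs at 6 positions. The closest is S2.

S2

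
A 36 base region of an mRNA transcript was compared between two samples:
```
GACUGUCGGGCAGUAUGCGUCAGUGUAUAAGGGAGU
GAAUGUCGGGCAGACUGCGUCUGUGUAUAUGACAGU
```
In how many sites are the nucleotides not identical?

The sequences differ at sites 3, 14, 15, 22, 30, 32, 33 (1-based) — 7 in total.

7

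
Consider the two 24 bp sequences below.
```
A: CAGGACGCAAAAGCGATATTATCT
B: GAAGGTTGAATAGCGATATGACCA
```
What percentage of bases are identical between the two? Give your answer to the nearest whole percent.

58%

10 positions differ (1, 3, 5, 6, 7, 8, 11, 20, 22, 24), so 14 of 24 match: 14/24 = 58.33%.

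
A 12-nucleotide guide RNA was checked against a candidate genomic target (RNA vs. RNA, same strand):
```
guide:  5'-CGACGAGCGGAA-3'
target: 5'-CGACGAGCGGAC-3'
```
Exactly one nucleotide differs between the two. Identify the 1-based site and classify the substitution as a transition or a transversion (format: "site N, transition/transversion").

The sequences differ only at site 12: A→C (purine→pyrimidine), a transversion.

site 12, transversion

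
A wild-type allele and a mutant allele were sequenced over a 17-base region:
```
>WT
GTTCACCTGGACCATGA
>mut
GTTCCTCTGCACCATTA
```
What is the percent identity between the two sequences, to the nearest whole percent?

76%

Mismatches at positions 5, 6, 10, 16 (1-based): 4 of 17.
Identical positions: 13/17 = 76.47% → 76%.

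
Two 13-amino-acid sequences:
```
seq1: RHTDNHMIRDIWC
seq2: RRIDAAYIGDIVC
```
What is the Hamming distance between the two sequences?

7

Comparing position by position, 7 positions differ: 2 (H/R), 3 (T/I), 5 (N/A), 6 (H/A), 7 (M/Y), 9 (R/G), 12 (W/V).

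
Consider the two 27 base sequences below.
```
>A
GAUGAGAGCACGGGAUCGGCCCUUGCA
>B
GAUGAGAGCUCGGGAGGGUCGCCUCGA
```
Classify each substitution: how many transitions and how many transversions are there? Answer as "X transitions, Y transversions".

Transitions (purine↔purine or pyrimidine↔pyrimidine): 23 U→C.
Transversions (purine↔pyrimidine): 10 A→U, 16 U→G, 17 C→G, 19 G→U, 21 C→G, 25 G→C, 26 C→G.

1 transition, 7 transversions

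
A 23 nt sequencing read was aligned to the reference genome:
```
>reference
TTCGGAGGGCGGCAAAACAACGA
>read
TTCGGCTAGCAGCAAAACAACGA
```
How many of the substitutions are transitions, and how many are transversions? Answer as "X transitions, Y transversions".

Mismatches (1-based):
base 6: A→C (purine→pyrimidine, transversion)
base 7: G→T (purine→pyrimidine, transversion)
base 8: G→A (purine→purine, transition)
base 11: G→A (purine→purine, transition)

2 transitions, 2 transversions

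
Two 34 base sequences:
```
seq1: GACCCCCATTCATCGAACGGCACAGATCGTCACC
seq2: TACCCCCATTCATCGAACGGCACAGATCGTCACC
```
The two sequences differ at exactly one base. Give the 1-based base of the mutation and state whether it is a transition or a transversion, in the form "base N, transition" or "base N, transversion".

The sequences differ only at base 1: G→T (purine→pyrimidine), a transversion.

base 1, transversion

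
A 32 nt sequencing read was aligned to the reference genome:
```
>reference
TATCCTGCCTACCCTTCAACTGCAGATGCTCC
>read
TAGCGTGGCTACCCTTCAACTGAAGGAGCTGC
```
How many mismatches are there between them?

The sequences differ at sites 3, 5, 8, 23, 26, 27, 31 (1-based) — 7 in total.

7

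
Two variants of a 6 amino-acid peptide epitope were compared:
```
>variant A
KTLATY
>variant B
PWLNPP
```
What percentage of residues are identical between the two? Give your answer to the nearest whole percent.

17%

5 positions differ (1, 2, 4, 5, 6), so 1 of 6 match: 1/6 = 16.67%.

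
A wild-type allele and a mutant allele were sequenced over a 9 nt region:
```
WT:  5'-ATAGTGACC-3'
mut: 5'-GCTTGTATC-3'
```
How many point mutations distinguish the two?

7

The sequences differ at sites 1, 2, 3, 4, 5, 6, 8 (1-based) — 7 in total.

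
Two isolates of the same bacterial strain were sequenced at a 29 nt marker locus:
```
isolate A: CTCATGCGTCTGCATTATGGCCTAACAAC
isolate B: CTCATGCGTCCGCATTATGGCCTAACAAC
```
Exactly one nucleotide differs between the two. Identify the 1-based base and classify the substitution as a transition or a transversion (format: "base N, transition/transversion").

base 11, transition

Base 11 changes T→C. T is a pyrimidine and C is a pyrimidine, so this is a transition.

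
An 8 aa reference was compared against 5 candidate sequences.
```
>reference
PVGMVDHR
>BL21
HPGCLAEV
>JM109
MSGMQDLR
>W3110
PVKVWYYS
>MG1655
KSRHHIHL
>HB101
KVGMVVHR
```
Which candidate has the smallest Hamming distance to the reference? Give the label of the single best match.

BL21 differs at 7 positions; JM109 differs at 4 positions; W3110 differs at 6 positions; MG1655 differs at 7 positions; HB101 differs at 2 positions. The closest is HB101.

HB101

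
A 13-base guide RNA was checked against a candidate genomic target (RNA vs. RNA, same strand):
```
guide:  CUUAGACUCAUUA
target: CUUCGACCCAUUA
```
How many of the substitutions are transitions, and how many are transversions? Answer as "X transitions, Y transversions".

Transitions (purine↔purine or pyrimidine↔pyrimidine): 8 U→C.
Transversions (purine↔pyrimidine): 4 A→C.

1 transition, 1 transversion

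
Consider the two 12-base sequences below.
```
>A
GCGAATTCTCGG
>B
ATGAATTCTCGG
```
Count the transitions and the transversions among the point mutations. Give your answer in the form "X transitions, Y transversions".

2 transitions, 0 transversions

Mismatches (1-based):
site 1: G→A (purine→purine, transition)
site 2: C→T (pyrimidine→pyrimidine, transition)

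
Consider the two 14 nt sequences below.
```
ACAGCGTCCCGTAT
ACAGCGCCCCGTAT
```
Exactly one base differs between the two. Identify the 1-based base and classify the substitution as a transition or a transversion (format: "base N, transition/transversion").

base 7, transition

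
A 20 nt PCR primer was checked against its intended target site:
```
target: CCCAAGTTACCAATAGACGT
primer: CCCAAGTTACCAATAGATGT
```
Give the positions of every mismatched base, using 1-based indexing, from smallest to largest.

Scanning 1-based: 18: C/T.

18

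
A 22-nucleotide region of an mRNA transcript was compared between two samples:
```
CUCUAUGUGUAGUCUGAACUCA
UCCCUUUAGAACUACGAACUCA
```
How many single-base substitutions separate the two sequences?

Comparing position by position, 10 bases differ: 1 (C/U), 2 (U/C), 4 (U/C), 5 (A/U), 7 (G/U), 8 (U/A), 10 (U/A), 12 (G/C), 14 (C/A), 15 (U/C).

10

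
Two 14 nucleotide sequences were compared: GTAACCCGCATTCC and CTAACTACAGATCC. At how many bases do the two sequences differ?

7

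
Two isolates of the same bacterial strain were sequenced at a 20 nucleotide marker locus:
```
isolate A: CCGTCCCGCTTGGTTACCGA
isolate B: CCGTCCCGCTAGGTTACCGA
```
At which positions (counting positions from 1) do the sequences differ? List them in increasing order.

11

Differences at position 11 (T→A).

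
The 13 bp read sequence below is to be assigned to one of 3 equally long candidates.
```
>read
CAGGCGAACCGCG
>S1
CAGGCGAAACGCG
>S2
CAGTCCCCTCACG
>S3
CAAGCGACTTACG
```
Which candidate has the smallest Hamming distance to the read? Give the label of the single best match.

S1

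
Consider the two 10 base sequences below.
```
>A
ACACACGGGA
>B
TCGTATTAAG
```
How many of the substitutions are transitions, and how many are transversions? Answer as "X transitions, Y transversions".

Mismatches (1-based):
base 1: A→T (purine→pyrimidine, transversion)
base 3: A→G (purine→purine, transition)
base 4: C→T (pyrimidine→pyrimidine, transition)
base 6: C→T (pyrimidine→pyrimidine, transition)
base 7: G→T (purine→pyrimidine, transversion)
base 8: G→A (purine→purine, transition)
base 9: G→A (purine→purine, transition)
base 10: A→G (purine→purine, transition)

6 transitions, 2 transversions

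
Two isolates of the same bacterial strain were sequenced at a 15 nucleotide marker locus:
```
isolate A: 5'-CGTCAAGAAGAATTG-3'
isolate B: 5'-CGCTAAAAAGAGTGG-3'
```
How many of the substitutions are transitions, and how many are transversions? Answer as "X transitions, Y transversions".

4 transitions, 1 transversion

Transitions (purine↔purine or pyrimidine↔pyrimidine): 3 T→C, 4 C→T, 7 G→A, 12 A→G.
Transversions (purine↔pyrimidine): 14 T→G.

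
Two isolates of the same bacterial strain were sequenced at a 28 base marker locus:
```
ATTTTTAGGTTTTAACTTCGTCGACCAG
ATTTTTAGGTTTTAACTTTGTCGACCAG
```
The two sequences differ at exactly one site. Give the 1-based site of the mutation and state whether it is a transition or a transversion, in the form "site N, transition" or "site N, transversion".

site 19, transition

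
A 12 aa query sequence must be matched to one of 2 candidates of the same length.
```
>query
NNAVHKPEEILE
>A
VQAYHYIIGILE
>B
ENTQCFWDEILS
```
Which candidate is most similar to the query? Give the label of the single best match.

Hamming distances to query — A: 7; B: 8.
Smallest is A with 7 mismatches.

A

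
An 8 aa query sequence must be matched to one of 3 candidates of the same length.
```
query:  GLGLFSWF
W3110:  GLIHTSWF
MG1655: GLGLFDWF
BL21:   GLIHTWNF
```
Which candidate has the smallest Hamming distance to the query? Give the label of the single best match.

MG1655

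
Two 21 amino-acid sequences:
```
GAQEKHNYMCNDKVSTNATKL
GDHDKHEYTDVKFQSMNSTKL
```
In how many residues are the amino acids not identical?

12

The sequences differ at residues 2, 3, 4, 7, 9, 10, 11, 12, 13, 14, 16, 18 (1-based) — 12 in total.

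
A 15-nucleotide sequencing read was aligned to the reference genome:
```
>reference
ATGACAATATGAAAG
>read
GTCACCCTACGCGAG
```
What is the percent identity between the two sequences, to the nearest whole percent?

53%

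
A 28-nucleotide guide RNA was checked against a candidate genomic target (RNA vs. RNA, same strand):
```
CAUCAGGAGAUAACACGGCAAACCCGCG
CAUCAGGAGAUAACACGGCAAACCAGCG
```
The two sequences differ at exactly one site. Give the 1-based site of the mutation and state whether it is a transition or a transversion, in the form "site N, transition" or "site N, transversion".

The sequences differ only at site 25: C→A (pyrimidine→purine), a transversion.

site 25, transversion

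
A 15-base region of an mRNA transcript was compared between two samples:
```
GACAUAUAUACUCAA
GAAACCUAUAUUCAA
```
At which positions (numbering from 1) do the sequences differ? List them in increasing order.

3, 5, 6, 11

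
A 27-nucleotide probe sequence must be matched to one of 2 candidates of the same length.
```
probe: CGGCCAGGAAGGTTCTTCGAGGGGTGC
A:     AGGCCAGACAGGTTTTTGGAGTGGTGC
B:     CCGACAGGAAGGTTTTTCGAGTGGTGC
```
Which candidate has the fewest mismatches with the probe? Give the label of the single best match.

A differs at 6 sites; B differs at 4 sites. The closest is B.

B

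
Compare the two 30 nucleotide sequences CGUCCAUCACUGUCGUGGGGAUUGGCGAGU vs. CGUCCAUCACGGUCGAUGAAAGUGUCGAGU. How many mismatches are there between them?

7

Comparing position by position, 7 bases differ: 11 (U/G), 16 (U/A), 17 (G/U), 19 (G/A), 20 (G/A), 22 (U/G), 25 (G/U).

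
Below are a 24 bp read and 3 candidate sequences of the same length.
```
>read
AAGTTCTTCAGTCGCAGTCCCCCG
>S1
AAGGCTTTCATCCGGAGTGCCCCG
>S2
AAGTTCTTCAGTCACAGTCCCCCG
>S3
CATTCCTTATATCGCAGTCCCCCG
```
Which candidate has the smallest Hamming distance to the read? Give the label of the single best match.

Hamming distances to read — S1: 7; S2: 1; S3: 6.
Smallest is S2 with 1 mismatch.

S2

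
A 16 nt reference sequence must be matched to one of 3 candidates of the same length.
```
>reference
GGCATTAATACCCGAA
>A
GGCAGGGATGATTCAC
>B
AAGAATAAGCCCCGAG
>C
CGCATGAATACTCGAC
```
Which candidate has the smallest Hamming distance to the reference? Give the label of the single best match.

C

Hamming distances to reference — A: 9; B: 7; C: 4.
Smallest is C with 4 mismatches.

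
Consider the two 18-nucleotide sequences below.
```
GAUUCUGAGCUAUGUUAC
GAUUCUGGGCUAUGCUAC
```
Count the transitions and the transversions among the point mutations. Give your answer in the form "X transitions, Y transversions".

Transitions (purine↔purine or pyrimidine↔pyrimidine): 8 A→G, 15 U→C.
Transversions (purine↔pyrimidine): none.

2 transitions, 0 transversions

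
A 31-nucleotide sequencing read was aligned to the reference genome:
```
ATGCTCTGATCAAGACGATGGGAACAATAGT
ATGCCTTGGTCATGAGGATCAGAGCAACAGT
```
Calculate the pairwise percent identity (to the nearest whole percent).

Mismatches at positions 5, 6, 9, 13, 16, 20, 21, 24, 28 (1-based): 9 of 31.
Identical positions: 22/31 = 70.97% → 71%.

71%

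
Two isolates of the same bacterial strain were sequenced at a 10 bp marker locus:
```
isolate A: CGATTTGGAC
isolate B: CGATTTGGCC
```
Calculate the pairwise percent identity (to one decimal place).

1 position differs (9), so 9 of 10 match: 9/10 = 90%.

90.0%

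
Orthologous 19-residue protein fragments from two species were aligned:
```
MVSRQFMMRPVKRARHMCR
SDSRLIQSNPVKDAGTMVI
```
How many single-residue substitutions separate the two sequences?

12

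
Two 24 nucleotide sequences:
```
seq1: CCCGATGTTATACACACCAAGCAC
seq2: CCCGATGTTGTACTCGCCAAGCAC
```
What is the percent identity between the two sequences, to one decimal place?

3 positions differ (10, 14, 16), so 21 of 24 match: 21/24 = 87.5%.

87.5%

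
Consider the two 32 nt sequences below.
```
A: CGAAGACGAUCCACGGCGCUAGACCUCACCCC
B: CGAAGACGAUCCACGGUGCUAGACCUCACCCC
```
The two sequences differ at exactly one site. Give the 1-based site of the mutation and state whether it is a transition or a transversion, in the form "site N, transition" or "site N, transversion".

site 17, transition

The sequences differ only at site 17: C→U (pyrimidine→pyrimidine), a transition.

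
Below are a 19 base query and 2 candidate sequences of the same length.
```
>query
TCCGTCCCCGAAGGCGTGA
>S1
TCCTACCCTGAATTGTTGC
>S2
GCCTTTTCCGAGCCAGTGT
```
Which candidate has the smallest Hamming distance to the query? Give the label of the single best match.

S1 differs at 8 positions; S2 differs at 9 positions. The closest is S1.

S1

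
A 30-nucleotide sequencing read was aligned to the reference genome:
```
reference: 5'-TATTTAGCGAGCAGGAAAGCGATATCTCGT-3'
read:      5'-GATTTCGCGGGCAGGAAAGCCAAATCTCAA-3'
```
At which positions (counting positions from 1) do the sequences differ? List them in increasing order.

1, 6, 10, 21, 23, 29, 30

Differences at position 1 (T→G), position 6 (A→C), position 10 (A→G), position 21 (G→C), position 23 (T→A), position 29 (G→A), position 30 (T→A).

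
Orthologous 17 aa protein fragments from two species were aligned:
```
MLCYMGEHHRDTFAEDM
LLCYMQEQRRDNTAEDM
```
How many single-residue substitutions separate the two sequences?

Mismatches (1-based): position 1: M→L; position 6: G→Q; position 8: H→Q; position 9: H→R; position 12: T→N; position 13: F→T.

6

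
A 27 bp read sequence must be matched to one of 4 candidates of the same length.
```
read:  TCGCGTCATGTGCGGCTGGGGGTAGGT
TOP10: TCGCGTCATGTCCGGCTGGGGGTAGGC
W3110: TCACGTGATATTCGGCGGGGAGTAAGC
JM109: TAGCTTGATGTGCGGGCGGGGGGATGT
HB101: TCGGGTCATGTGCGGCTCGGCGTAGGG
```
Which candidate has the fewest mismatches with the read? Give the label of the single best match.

TOP10

Hamming distances to read — TOP10: 2; W3110: 8; JM109: 7; HB101: 4.
Smallest is TOP10 with 2 mismatches.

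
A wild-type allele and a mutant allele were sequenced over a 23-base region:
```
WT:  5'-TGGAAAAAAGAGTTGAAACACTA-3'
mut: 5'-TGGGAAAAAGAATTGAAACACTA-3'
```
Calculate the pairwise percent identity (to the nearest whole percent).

2 positions differ (4, 12), so 21 of 23 match: 21/23 = 91.3%.

91%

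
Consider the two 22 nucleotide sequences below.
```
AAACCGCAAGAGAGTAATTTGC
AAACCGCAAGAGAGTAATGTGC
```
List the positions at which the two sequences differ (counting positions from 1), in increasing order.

19

Scanning 1-based: 19: T/G.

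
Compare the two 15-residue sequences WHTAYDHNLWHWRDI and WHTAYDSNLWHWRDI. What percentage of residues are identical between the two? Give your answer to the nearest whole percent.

Mismatch at position 7 (1-based): 1 of 15.
Identical positions: 14/15 = 93.33% → 93%.

93%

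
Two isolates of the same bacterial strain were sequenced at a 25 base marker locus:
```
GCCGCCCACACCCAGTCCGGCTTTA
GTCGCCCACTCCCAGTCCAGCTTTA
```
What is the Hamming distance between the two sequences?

3

The sequences differ at positions 2, 10, 19 (1-based) — 3 in total.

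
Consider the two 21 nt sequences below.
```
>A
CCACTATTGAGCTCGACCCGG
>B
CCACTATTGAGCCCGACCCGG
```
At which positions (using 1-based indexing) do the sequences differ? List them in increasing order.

13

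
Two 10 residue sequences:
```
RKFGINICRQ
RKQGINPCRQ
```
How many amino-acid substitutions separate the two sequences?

2

The sequences differ at positions 3, 7 (1-based) — 2 in total.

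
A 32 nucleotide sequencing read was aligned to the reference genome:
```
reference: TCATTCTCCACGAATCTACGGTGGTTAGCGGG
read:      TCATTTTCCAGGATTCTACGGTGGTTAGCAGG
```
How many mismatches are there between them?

The sequences differ at sites 6, 11, 14, 30 (1-based) — 4 in total.

4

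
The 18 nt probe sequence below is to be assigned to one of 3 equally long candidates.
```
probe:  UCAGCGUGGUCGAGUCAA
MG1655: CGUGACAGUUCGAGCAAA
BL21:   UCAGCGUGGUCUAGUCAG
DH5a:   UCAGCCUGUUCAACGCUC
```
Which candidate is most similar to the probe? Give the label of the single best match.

MG1655 differs at 9 positions; BL21 differs at 2 positions; DH5a differs at 7 positions. The closest is BL21.

BL21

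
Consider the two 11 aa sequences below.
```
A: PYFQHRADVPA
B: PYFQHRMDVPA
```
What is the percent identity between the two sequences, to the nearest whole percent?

Mismatch at position 7 (1-based): 1 of 11.
Identical positions: 10/11 = 90.91% → 91%.

91%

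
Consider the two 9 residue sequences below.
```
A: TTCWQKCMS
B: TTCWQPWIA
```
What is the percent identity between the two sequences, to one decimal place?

4 positions differ (6, 7, 8, 9), so 5 of 9 match: 5/9 = 55.56%.

55.6%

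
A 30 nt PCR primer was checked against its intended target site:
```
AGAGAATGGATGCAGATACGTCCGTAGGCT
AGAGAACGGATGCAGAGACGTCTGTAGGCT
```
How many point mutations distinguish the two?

3

The sequences differ at sites 7, 17, 23 (1-based) — 3 in total.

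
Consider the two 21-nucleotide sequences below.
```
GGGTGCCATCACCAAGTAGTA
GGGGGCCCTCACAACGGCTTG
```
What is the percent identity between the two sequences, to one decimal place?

Mismatches at positions 4, 8, 13, 15, 17, 18, 19, 21 (1-based): 8 of 21.
Identical positions: 13/21 = 61.9% → 61.9%.

61.9%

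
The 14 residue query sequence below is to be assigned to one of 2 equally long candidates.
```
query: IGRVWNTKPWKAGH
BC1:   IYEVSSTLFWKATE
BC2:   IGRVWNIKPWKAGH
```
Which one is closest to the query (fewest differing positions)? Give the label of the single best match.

Hamming distances to query — BC1: 8; BC2: 1.
Smallest is BC2 with 1 mismatch.

BC2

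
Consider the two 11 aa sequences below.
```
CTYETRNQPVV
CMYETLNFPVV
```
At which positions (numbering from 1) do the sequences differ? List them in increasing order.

Scanning 1-based: 2: T/M; 6: R/L; 8: Q/F.

2, 6, 8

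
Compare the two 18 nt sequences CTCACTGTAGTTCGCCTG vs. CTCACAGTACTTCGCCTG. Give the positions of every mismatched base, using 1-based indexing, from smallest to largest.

Differences at position 6 (T→A), position 10 (G→C).

6, 10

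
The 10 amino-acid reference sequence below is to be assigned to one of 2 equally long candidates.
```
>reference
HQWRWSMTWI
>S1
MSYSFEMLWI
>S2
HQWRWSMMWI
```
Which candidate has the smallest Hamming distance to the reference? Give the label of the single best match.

S1 differs at 7 residues; S2 differs at 1 residue. The closest is S2.

S2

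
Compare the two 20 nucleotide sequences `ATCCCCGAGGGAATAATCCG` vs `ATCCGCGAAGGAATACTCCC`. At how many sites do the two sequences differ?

4

Comparing position by position, 4 sites differ: 5 (C/G), 9 (G/A), 16 (A/C), 20 (G/C).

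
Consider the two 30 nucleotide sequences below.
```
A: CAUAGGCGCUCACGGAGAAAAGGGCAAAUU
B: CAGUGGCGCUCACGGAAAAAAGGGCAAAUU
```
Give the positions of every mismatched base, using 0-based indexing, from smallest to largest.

Scanning 0-based: 2: U/G; 3: A/U; 16: G/A.

2, 3, 16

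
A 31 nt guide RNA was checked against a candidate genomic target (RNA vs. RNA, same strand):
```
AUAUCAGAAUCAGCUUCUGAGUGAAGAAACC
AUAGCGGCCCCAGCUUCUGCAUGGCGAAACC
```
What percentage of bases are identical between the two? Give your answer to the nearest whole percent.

71%

9 positions differ (4, 6, 8, 9, 10, 20, 21, 24, 25), so 22 of 31 match: 22/31 = 70.97%.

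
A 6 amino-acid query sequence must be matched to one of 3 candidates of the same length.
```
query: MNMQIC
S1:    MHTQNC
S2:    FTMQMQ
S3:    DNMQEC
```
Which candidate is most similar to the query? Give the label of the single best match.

S3

Hamming distances to query — S1: 3; S2: 4; S3: 2.
Smallest is S3 with 2 mismatches.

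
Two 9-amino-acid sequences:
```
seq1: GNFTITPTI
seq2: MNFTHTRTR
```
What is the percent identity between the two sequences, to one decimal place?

55.6%

4 positions differ (1, 5, 7, 9), so 5 of 9 match: 5/9 = 55.56%.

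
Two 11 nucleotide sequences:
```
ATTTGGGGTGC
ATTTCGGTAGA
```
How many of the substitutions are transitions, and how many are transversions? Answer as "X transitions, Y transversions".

0 transitions, 4 transversions

Transitions (purine↔purine or pyrimidine↔pyrimidine): none.
Transversions (purine↔pyrimidine): 5 G→C, 8 G→T, 9 T→A, 11 C→A.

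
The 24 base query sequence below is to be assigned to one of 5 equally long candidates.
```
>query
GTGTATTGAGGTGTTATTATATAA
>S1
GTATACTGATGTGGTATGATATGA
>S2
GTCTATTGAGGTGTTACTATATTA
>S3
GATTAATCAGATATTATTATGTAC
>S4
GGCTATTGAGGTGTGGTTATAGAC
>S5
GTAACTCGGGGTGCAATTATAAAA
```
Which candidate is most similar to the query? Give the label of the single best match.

S2

Hamming distances to query — S1: 6; S2: 3; S3: 8; S4: 6; S5: 8.
Smallest is S2 with 3 mismatches.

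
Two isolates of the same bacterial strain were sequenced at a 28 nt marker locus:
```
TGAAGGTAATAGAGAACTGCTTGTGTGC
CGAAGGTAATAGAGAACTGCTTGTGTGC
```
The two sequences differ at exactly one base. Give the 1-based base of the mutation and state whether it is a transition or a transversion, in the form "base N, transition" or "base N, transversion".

The sequences differ only at base 1: T→C (pyrimidine→pyrimidine), a transition.

base 1, transition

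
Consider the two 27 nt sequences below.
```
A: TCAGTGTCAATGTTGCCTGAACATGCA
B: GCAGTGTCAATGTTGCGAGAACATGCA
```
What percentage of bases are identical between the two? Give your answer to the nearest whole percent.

89%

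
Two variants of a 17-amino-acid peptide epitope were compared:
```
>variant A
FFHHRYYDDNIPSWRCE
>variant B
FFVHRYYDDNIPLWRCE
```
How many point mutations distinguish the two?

Comparing position by position, 2 positions differ: 3 (H/V), 13 (S/L).

2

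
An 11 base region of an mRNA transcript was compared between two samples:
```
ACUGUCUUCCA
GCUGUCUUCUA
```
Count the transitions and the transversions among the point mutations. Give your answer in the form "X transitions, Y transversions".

Mismatches (1-based):
base 1: A→G (purine→purine, transition)
base 10: C→U (pyrimidine→pyrimidine, transition)

2 transitions, 0 transversions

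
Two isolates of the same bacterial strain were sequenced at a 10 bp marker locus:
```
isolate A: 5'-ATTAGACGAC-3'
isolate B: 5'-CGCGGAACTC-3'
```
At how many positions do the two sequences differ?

The sequences differ at positions 1, 2, 3, 4, 7, 8, 9 (1-based) — 7 in total.

7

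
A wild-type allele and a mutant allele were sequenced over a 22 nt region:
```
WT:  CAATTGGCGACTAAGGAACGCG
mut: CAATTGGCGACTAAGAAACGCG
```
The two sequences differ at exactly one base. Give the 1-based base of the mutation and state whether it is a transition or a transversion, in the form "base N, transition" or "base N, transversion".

base 16, transition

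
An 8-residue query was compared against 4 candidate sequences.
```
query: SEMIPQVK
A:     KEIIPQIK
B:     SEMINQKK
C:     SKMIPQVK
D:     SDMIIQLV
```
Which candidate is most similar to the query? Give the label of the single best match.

C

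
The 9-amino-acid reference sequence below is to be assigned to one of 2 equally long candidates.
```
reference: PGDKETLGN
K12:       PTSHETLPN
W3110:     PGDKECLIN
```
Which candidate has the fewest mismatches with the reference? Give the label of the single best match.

Hamming distances to reference — K12: 4; W3110: 2.
Smallest is W3110 with 2 mismatches.

W3110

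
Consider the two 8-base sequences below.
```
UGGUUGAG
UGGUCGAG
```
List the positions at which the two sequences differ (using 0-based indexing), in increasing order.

4

Scanning 0-based: 4: U/C.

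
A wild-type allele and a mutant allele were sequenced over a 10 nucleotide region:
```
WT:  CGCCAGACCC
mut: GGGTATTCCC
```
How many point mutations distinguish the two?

5

Mismatches (1-based): position 1: C→G; position 3: C→G; position 4: C→T; position 6: G→T; position 7: A→T.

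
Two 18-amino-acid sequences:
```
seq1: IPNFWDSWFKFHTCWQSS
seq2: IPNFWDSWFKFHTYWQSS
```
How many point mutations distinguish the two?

1

The sequences differ at positions 14 (1-based) — 1 in total.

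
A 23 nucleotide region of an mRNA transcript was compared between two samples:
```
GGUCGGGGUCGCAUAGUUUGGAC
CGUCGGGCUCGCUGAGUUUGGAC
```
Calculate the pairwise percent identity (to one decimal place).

4 positions differ (1, 8, 13, 14), so 19 of 23 match: 19/23 = 82.61%.

82.6%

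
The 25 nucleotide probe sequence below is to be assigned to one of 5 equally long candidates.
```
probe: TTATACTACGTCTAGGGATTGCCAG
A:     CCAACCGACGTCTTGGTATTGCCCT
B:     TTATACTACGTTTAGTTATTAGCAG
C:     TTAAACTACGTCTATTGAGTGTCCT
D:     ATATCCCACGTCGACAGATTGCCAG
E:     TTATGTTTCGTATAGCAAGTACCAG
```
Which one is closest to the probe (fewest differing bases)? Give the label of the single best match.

A differs at 9 bases; B differs at 5 bases; C differs at 7 bases; D differs at 6 bases; E differs at 8 bases. The closest is B.

B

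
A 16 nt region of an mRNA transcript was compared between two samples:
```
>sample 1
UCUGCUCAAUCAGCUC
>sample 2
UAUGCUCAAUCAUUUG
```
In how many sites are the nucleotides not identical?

4

Comparing position by position, 4 sites differ: 2 (C/A), 13 (G/U), 14 (C/U), 16 (C/G).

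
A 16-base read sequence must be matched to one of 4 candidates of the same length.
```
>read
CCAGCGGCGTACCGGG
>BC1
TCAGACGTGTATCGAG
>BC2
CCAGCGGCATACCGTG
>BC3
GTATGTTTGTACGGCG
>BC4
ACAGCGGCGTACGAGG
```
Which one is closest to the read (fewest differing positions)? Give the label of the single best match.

Hamming distances to read — BC1: 6; BC2: 2; BC3: 9; BC4: 3.
Smallest is BC2 with 2 mismatches.

BC2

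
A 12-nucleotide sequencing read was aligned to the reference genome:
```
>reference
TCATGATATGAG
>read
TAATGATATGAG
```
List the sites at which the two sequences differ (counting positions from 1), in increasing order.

2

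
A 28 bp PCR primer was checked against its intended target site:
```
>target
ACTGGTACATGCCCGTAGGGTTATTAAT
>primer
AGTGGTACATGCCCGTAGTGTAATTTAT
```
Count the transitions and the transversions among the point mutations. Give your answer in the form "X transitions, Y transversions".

0 transitions, 4 transversions

Transitions (purine↔purine or pyrimidine↔pyrimidine): none.
Transversions (purine↔pyrimidine): 2 C→G, 19 G→T, 22 T→A, 26 A→T.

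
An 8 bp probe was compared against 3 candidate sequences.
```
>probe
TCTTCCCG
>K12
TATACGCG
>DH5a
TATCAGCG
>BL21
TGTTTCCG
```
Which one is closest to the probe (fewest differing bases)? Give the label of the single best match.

BL21

Hamming distances to probe — K12: 3; DH5a: 4; BL21: 2.
Smallest is BL21 with 2 mismatches.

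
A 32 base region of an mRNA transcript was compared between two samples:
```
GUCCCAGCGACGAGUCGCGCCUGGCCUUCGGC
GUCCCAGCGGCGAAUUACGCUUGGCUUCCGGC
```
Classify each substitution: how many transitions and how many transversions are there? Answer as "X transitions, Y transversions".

7 transitions, 0 transversions

Transitions (purine↔purine or pyrimidine↔pyrimidine): 10 A→G, 14 G→A, 16 C→U, 17 G→A, 21 C→U, 26 C→U, 28 U→C.
Transversions (purine↔pyrimidine): none.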